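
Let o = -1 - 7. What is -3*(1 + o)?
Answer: 21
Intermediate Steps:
o = -8
-3*(1 + o) = -3*(1 - 8) = -3*(-7) = 21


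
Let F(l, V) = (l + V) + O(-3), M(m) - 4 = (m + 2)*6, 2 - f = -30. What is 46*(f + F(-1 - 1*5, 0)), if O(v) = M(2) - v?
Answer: 2622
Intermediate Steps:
f = 32 (f = 2 - 1*(-30) = 2 + 30 = 32)
M(m) = 16 + 6*m (M(m) = 4 + (m + 2)*6 = 4 + (2 + m)*6 = 4 + (12 + 6*m) = 16 + 6*m)
O(v) = 28 - v (O(v) = (16 + 6*2) - v = (16 + 12) - v = 28 - v)
F(l, V) = 31 + V + l (F(l, V) = (l + V) + (28 - 1*(-3)) = (V + l) + (28 + 3) = (V + l) + 31 = 31 + V + l)
46*(f + F(-1 - 1*5, 0)) = 46*(32 + (31 + 0 + (-1 - 1*5))) = 46*(32 + (31 + 0 + (-1 - 5))) = 46*(32 + (31 + 0 - 6)) = 46*(32 + 25) = 46*57 = 2622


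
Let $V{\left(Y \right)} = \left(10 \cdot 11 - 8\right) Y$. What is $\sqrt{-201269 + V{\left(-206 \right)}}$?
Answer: $i \sqrt{222281} \approx 471.47 i$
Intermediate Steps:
$V{\left(Y \right)} = 102 Y$ ($V{\left(Y \right)} = \left(110 - 8\right) Y = 102 Y$)
$\sqrt{-201269 + V{\left(-206 \right)}} = \sqrt{-201269 + 102 \left(-206\right)} = \sqrt{-201269 - 21012} = \sqrt{-222281} = i \sqrt{222281}$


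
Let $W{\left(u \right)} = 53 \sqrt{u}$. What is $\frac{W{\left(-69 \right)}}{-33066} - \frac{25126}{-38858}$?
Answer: $\frac{12563}{19429} - \frac{53 i \sqrt{69}}{33066} \approx 0.64661 - 0.013314 i$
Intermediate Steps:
$\frac{W{\left(-69 \right)}}{-33066} - \frac{25126}{-38858} = \frac{53 \sqrt{-69}}{-33066} - \frac{25126}{-38858} = 53 i \sqrt{69} \left(- \frac{1}{33066}\right) - - \frac{12563}{19429} = 53 i \sqrt{69} \left(- \frac{1}{33066}\right) + \frac{12563}{19429} = - \frac{53 i \sqrt{69}}{33066} + \frac{12563}{19429} = \frac{12563}{19429} - \frac{53 i \sqrt{69}}{33066}$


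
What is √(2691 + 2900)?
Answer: √5591 ≈ 74.773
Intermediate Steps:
√(2691 + 2900) = √5591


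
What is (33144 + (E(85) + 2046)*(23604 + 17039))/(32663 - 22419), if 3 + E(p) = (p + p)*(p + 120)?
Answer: 1499475343/10244 ≈ 1.4638e+5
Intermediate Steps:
E(p) = -3 + 2*p*(120 + p) (E(p) = -3 + (p + p)*(p + 120) = -3 + (2*p)*(120 + p) = -3 + 2*p*(120 + p))
(33144 + (E(85) + 2046)*(23604 + 17039))/(32663 - 22419) = (33144 + ((-3 + 2*85**2 + 240*85) + 2046)*(23604 + 17039))/(32663 - 22419) = (33144 + ((-3 + 2*7225 + 20400) + 2046)*40643)/10244 = (33144 + ((-3 + 14450 + 20400) + 2046)*40643)*(1/10244) = (33144 + (34847 + 2046)*40643)*(1/10244) = (33144 + 36893*40643)*(1/10244) = (33144 + 1499442199)*(1/10244) = 1499475343*(1/10244) = 1499475343/10244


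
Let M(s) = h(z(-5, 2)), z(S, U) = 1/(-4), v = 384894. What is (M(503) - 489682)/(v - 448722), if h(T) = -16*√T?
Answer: 244841/31914 + 2*I/15957 ≈ 7.6719 + 0.00012534*I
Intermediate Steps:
z(S, U) = -¼
M(s) = -8*I
(M(503) - 489682)/(v - 448722) = (-8*I - 489682)/(384894 - 448722) = (-489682 - 8*I)/(-63828) = (-489682 - 8*I)*(-1/63828) = 244841/31914 + 2*I/15957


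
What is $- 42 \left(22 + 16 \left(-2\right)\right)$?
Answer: $420$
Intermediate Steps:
$- 42 \left(22 + 16 \left(-2\right)\right) = - 42 \left(22 - 32\right) = - 42 \left(-10\right) = \left(-1\right) \left(-420\right) = 420$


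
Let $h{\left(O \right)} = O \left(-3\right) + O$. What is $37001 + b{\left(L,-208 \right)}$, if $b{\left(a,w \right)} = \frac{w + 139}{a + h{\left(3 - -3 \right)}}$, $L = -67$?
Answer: $\frac{2923148}{79} \approx 37002.0$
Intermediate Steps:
$h{\left(O \right)} = - 2 O$ ($h{\left(O \right)} = - 3 O + O = - 2 O$)
$b{\left(a,w \right)} = \frac{139 + w}{-12 + a}$ ($b{\left(a,w \right)} = \frac{w + 139}{a - 2 \left(3 - -3\right)} = \frac{139 + w}{a - 2 \left(3 + 3\right)} = \frac{139 + w}{a - 12} = \frac{139 + w}{-12 + a}$)
$37001 + b{\left(L,-208 \right)} = 37001 + \frac{139 - 208}{-12 - 67} = 37001 + \frac{1}{-79} \left(-69\right) = 37001 - - \frac{69}{79} = 37001 + \frac{69}{79} = \frac{2923148}{79}$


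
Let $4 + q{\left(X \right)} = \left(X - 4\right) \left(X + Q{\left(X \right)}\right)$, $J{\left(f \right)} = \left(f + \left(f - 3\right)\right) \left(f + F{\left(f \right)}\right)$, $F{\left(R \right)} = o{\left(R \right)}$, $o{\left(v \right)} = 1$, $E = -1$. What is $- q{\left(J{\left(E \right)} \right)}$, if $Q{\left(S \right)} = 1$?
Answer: $8$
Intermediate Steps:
$F{\left(R \right)} = 1$
$J{\left(f \right)} = \left(1 + f\right) \left(-3 + 2 f\right)$ ($J{\left(f \right)} = \left(f + \left(f - 3\right)\right) \left(f + 1\right) = \left(f + \left(-3 + f\right)\right) \left(1 + f\right) = \left(-3 + 2 f\right) \left(1 + f\right) = \left(1 + f\right) \left(-3 + 2 f\right)$)
$q{\left(X \right)} = -4 + \left(1 + X\right) \left(-4 + X\right)$ ($q{\left(X \right)} = -4 + \left(X - 4\right) \left(X + 1\right) = -4 + \left(-4 + X\right) \left(1 + X\right) = -4 + \left(1 + X\right) \left(-4 + X\right)$)
$- q{\left(J{\left(E \right)} \right)} = - (-8 + \left(-3 - -1 + 2 \left(-1\right)^{2}\right)^{2} - 3 \left(-3 - -1 + 2 \left(-1\right)^{2}\right)) = - (-8 + \left(-3 + 1 + 2 \cdot 1\right)^{2} - 3 \left(-3 + 1 + 2 \cdot 1\right)) = - (-8 + \left(-3 + 1 + 2\right)^{2} - 3 \left(-3 + 1 + 2\right)) = - (-8 + 0^{2} - 0) = - (-8 + 0 + 0) = \left(-1\right) \left(-8\right) = 8$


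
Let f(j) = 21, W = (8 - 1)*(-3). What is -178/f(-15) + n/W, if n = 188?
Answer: -122/7 ≈ -17.429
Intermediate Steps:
W = -21 (W = 7*(-3) = -21)
-178/f(-15) + n/W = -178/21 + 188/(-21) = -178*1/21 + 188*(-1/21) = -178/21 - 188/21 = -122/7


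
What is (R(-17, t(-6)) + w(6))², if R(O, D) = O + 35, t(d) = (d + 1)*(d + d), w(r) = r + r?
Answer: 900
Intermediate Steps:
w(r) = 2*r
t(d) = 2*d*(1 + d) (t(d) = (1 + d)*(2*d) = 2*d*(1 + d))
R(O, D) = 35 + O
(R(-17, t(-6)) + w(6))² = ((35 - 17) + 2*6)² = (18 + 12)² = 30² = 900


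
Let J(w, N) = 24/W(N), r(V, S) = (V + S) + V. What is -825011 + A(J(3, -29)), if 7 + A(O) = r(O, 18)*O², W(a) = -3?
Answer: -824890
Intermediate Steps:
r(V, S) = S + 2*V (r(V, S) = (S + V) + V = S + 2*V)
J(w, N) = -8 (J(w, N) = 24/(-3) = 24*(-⅓) = -8)
A(O) = -7 + O²*(18 + 2*O) (A(O) = -7 + (18 + 2*O)*O² = -7 + O²*(18 + 2*O))
-825011 + A(J(3, -29)) = -825011 + (-7 + 2*(-8)²*(9 - 8)) = -825011 + (-7 + 2*64*1) = -825011 + (-7 + 128) = -825011 + 121 = -824890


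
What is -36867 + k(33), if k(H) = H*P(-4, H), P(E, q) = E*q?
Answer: -41223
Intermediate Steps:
k(H) = -4*H² (k(H) = H*(-4*H) = -4*H²)
-36867 + k(33) = -36867 - 4*33² = -36867 - 4*1089 = -36867 - 4356 = -41223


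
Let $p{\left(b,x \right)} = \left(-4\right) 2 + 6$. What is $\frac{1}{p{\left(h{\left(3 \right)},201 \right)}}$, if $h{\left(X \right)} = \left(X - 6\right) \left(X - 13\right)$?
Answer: $- \frac{1}{2} \approx -0.5$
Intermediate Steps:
$h{\left(X \right)} = \left(-13 + X\right) \left(-6 + X\right)$ ($h{\left(X \right)} = \left(-6 + X\right) \left(-13 + X\right) = \left(-13 + X\right) \left(-6 + X\right)$)
$p{\left(b,x \right)} = -2$ ($p{\left(b,x \right)} = -8 + 6 = -2$)
$\frac{1}{p{\left(h{\left(3 \right)},201 \right)}} = \frac{1}{-2} = - \frac{1}{2}$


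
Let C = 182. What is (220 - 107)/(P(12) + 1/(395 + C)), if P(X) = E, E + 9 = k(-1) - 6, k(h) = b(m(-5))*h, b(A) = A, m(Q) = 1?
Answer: -65201/9231 ≈ -7.0633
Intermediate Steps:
k(h) = h (k(h) = 1*h = h)
E = -16 (E = -9 + (-1 - 6) = -9 - 7 = -16)
P(X) = -16
(220 - 107)/(P(12) + 1/(395 + C)) = (220 - 107)/(-16 + 1/(395 + 182)) = 113/(-16 + 1/577) = 113/(-9231/577) = 113*(-577/9231) = -65201/9231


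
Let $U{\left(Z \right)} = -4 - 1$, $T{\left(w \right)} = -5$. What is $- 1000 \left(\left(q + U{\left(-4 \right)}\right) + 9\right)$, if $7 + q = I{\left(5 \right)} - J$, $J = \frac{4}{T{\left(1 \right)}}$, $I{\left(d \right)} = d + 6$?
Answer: $-8800$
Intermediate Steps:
$I{\left(d \right)} = 6 + d$
$J = - \frac{4}{5}$ ($J = \frac{4}{-5} = 4 \left(- \frac{1}{5}\right) = - \frac{4}{5} \approx -0.8$)
$q = \frac{24}{5}$ ($q = -7 + \left(\left(6 + 5\right) - - \frac{4}{5}\right) = -7 + \left(11 + \frac{4}{5}\right) = -7 + \frac{59}{5} = \frac{24}{5} \approx 4.8$)
$U{\left(Z \right)} = -5$
$- 1000 \left(\left(q + U{\left(-4 \right)}\right) + 9\right) = - 1000 \left(\left(\frac{24}{5} - 5\right) + 9\right) = - 1000 \left(- \frac{1}{5} + 9\right) = \left(-1000\right) \frac{44}{5} = -8800$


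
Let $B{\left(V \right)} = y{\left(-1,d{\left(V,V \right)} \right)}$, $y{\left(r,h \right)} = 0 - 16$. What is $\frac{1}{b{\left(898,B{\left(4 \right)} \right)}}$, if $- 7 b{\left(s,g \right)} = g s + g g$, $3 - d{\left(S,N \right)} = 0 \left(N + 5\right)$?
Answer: $\frac{1}{2016} \approx 0.00049603$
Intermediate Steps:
$d{\left(S,N \right)} = 3$ ($d{\left(S,N \right)} = 3 - 0 \left(N + 5\right) = 3 - 0 \left(5 + N\right) = 3 - 0 = 3 + 0 = 3$)
$y{\left(r,h \right)} = -16$ ($y{\left(r,h \right)} = 0 - 16 = -16$)
$B{\left(V \right)} = -16$
$b{\left(s,g \right)} = - \frac{g^{2}}{7} - \frac{g s}{7}$ ($b{\left(s,g \right)} = - \frac{g s + g g}{7} = - \frac{g s + g^{2}}{7} = - \frac{g^{2} + g s}{7} = - \frac{g^{2}}{7} - \frac{g s}{7}$)
$\frac{1}{b{\left(898,B{\left(4 \right)} \right)}} = \frac{1}{\left(- \frac{1}{7}\right) \left(-16\right) \left(-16 + 898\right)} = \frac{1}{\left(- \frac{1}{7}\right) \left(-16\right) 882} = \frac{1}{2016}$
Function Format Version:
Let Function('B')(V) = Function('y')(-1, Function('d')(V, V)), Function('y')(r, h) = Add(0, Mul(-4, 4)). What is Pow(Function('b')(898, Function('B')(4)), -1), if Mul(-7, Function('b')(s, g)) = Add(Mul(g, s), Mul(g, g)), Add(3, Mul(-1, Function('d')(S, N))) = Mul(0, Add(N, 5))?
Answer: Rational(1, 2016) ≈ 0.00049603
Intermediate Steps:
Function('d')(S, N) = 3 (Function('d')(S, N) = Add(3, Mul(-1, Mul(0, Add(N, 5)))) = Add(3, Mul(-1, Mul(0, Add(5, N)))) = Add(3, Mul(-1, 0)) = Add(3, 0) = 3)
Function('y')(r, h) = -16 (Function('y')(r, h) = Add(0, -16) = -16)
Function('B')(V) = -16
Function('b')(s, g) = Add(Mul(Rational(-1, 7), Pow(g, 2)), Mul(Rational(-1, 7), g, s)) (Function('b')(s, g) = Mul(Rational(-1, 7), Add(Mul(g, s), Mul(g, g))) = Mul(Rational(-1, 7), Add(Mul(g, s), Pow(g, 2))) = Mul(Rational(-1, 7), Add(Pow(g, 2), Mul(g, s))) = Add(Mul(Rational(-1, 7), Pow(g, 2)), Mul(Rational(-1, 7), g, s)))
Pow(Function('b')(898, Function('B')(4)), -1) = Pow(Mul(Rational(-1, 7), -16, Add(-16, 898)), -1) = Pow(Mul(Rational(-1, 7), -16, 882), -1) = Pow(2016, -1) = Rational(1, 2016)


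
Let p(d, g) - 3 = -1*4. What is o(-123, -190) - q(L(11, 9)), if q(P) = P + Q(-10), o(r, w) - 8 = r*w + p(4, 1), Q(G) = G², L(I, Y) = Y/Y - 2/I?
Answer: 256038/11 ≈ 23276.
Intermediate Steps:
p(d, g) = -1 (p(d, g) = 3 - 1*4 = 3 - 4 = -1)
L(I, Y) = 1 - 2/I
o(r, w) = 7 + r*w (o(r, w) = 8 + (r*w - 1) = 8 + (-1 + r*w) = 7 + r*w)
q(P) = 100 + P (q(P) = P + (-10)² = P + 100 = 100 + P)
o(-123, -190) - q(L(11, 9)) = (7 - 123*(-190)) - (100 + (-2 + 11)/11) = (7 + 23370) - (100 + (1/11)*9) = 23377 - (100 + 9/11) = 23377 - 1*1109/11 = 23377 - 1109/11 = 256038/11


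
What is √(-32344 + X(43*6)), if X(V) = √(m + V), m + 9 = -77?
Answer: √(-32344 + 2*√43) ≈ 179.81*I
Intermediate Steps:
m = -86 (m = -9 - 77 = -86)
X(V) = √(-86 + V)
√(-32344 + X(43*6)) = √(-32344 + √(-86 + 43*6)) = √(-32344 + √(-86 + 258)) = √(-32344 + √172) = √(-32344 + 2*√43)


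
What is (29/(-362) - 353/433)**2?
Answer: 19696157649/24569308516 ≈ 0.80166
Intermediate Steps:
(29/(-362) - 353/433)**2 = (29*(-1/362) - 353*1/433)**2 = (-29/362 - 353/433)**2 = (-140343/156746)**2 = 19696157649/24569308516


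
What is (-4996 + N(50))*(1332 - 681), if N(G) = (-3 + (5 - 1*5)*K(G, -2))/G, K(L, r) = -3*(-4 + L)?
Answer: -162621753/50 ≈ -3.2524e+6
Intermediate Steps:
K(L, r) = 12 - 3*L
N(G) = -3/G (N(G) = (-3 + (5 - 1*5)*(12 - 3*G))/G = (-3 + (5 - 5)*(12 - 3*G))/G = (-3 + 0*(12 - 3*G))/G = (-3 + 0)/G = -3/G)
(-4996 + N(50))*(1332 - 681) = (-4996 - 3/50)*(1332 - 681) = (-4996 - 3*1/50)*651 = (-4996 - 3/50)*651 = -249803/50*651 = -162621753/50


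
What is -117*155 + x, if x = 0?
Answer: -18135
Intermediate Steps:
-117*155 + x = -117*155 + 0 = -18135 + 0 = -18135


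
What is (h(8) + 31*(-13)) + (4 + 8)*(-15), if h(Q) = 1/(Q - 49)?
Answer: -23904/41 ≈ -583.02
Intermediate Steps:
h(Q) = 1/(-49 + Q)
(h(8) + 31*(-13)) + (4 + 8)*(-15) = (1/(-49 + 8) + 31*(-13)) + (4 + 8)*(-15) = (1/(-41) - 403) + 12*(-15) = (-1/41 - 403) - 180 = -16524/41 - 180 = -23904/41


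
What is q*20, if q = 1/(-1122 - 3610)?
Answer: -5/1183 ≈ -0.0042265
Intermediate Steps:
q = -1/4732 (q = 1/(-4732) = -1/4732 ≈ -0.00021133)
q*20 = -1/4732*20 = -5/1183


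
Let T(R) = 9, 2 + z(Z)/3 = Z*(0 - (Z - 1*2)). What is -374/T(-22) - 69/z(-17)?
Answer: -121343/2925 ≈ -41.485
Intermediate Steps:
z(Z) = -6 + 3*Z*(2 - Z) (z(Z) = -6 + 3*(Z*(0 - (Z - 1*2))) = -6 + 3*(Z*(0 - (Z - 2))) = -6 + 3*(Z*(0 - (-2 + Z))) = -6 + 3*(Z*(0 + (2 - Z))) = -6 + 3*(Z*(2 - Z)) = -6 + 3*Z*(2 - Z))
-374/T(-22) - 69/z(-17) = -374/9 - 69/(-6 - 3*(-17)² + 6*(-17)) = -374*⅑ - 69/(-6 - 3*289 - 102) = -374/9 - 69/(-6 - 867 - 102) = -374/9 - 69/(-975) = -374/9 - 69*(-1/975) = -374/9 + 23/325 = -121343/2925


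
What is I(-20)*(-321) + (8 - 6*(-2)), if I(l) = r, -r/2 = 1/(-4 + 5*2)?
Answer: 127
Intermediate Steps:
r = -⅓ (r = -2/(-4 + 5*2) = -2/(-4 + 10) = -2/6 = -2*⅙ = -⅓ ≈ -0.33333)
I(l) = -⅓
I(-20)*(-321) + (8 - 6*(-2)) = -⅓*(-321) + (8 - 6*(-2)) = 107 + (8 + 12) = 107 + 20 = 127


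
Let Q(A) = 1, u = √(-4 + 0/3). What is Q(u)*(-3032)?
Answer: -3032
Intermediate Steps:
u = 2*I (u = √(-4 + 0*(⅓)) = √(-4 + 0) = √(-4) = 2*I ≈ 2.0*I)
Q(u)*(-3032) = 1*(-3032) = -3032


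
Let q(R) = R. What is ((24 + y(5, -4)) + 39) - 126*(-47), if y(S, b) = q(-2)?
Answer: 5983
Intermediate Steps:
y(S, b) = -2
((24 + y(5, -4)) + 39) - 126*(-47) = ((24 - 2) + 39) - 126*(-47) = (22 + 39) + 5922 = 61 + 5922 = 5983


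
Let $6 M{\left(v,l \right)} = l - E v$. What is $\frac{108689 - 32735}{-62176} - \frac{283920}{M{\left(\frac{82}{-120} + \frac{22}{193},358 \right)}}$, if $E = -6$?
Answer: $- \frac{102236916882819}{21274979536} \approx -4805.5$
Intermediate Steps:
$M{\left(v,l \right)} = v + \frac{l}{6}$ ($M{\left(v,l \right)} = \frac{l - - 6 v}{6} = \frac{l + 6 v}{6} = v + \frac{l}{6}$)
$\frac{108689 - 32735}{-62176} - \frac{283920}{M{\left(\frac{82}{-120} + \frac{22}{193},358 \right)}} = \frac{108689 - 32735}{-62176} - \frac{283920}{\left(\frac{82}{-120} + \frac{22}{193}\right) + \frac{1}{6} \cdot 358} = \left(108689 - 32735\right) \left(- \frac{1}{62176}\right) - \frac{283920}{\left(82 \left(- \frac{1}{120}\right) + 22 \cdot \frac{1}{193}\right) + \frac{179}{3}} = 75954 \left(- \frac{1}{62176}\right) - \frac{283920}{\left(- \frac{41}{60} + \frac{22}{193}\right) + \frac{179}{3}} = - \frac{37977}{31088} - \frac{283920}{- \frac{6593}{11580} + \frac{179}{3}} = - \frac{37977}{31088} - \frac{283920}{\frac{684347}{11580}} = - \frac{37977}{31088} - \frac{3287793600}{684347} = - \frac{102236916882819}{21274979536}$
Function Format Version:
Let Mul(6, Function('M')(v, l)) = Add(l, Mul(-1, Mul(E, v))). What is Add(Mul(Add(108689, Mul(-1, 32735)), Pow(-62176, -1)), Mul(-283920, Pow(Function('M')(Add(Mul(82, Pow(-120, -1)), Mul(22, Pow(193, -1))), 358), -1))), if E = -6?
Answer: Rational(-102236916882819, 21274979536) ≈ -4805.5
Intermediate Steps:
Function('M')(v, l) = Add(v, Mul(Rational(1, 6), l)) (Function('M')(v, l) = Mul(Rational(1, 6), Add(l, Mul(-1, Mul(-6, v)))) = Mul(Rational(1, 6), Add(l, Mul(6, v))) = Add(v, Mul(Rational(1, 6), l)))
Add(Mul(Add(108689, Mul(-1, 32735)), Pow(-62176, -1)), Mul(-283920, Pow(Function('M')(Add(Mul(82, Pow(-120, -1)), Mul(22, Pow(193, -1))), 358), -1))) = Add(Mul(Add(108689, Mul(-1, 32735)), Pow(-62176, -1)), Mul(-283920, Pow(Add(Add(Mul(82, Pow(-120, -1)), Mul(22, Pow(193, -1))), Mul(Rational(1, 6), 358)), -1))) = Add(Mul(Add(108689, -32735), Rational(-1, 62176)), Mul(-283920, Pow(Add(Add(Mul(82, Rational(-1, 120)), Mul(22, Rational(1, 193))), Rational(179, 3)), -1))) = Add(Mul(75954, Rational(-1, 62176)), Mul(-283920, Pow(Add(Add(Rational(-41, 60), Rational(22, 193)), Rational(179, 3)), -1))) = Add(Rational(-37977, 31088), Mul(-283920, Pow(Add(Rational(-6593, 11580), Rational(179, 3)), -1))) = Add(Rational(-37977, 31088), Mul(-283920, Pow(Rational(684347, 11580), -1))) = Add(Rational(-37977, 31088), Mul(-283920, Rational(11580, 684347))) = Add(Rational(-37977, 31088), Rational(-3287793600, 684347)) = Rational(-102236916882819, 21274979536)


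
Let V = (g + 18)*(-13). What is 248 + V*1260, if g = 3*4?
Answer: -491152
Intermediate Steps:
g = 12
V = -390 (V = (12 + 18)*(-13) = 30*(-13) = -390)
248 + V*1260 = 248 - 390*1260 = 248 - 491400 = -491152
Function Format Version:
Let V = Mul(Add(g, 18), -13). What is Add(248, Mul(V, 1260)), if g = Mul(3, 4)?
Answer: -491152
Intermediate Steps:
g = 12
V = -390 (V = Mul(Add(12, 18), -13) = Mul(30, -13) = -390)
Add(248, Mul(V, 1260)) = Add(248, Mul(-390, 1260)) = Add(248, -491400) = -491152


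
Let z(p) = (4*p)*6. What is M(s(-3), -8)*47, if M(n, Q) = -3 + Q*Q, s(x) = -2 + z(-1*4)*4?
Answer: 2867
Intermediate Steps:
z(p) = 24*p
s(x) = -386 (s(x) = -2 + (24*(-1*4))*4 = -2 + (24*(-4))*4 = -2 - 96*4 = -2 - 384 = -386)
M(n, Q) = -3 + Q²
M(s(-3), -8)*47 = (-3 + (-8)²)*47 = (-3 + 64)*47 = 61*47 = 2867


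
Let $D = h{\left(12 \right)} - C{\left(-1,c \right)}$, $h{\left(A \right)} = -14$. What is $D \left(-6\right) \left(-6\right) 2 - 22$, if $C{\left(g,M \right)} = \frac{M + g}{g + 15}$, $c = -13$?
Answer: $-958$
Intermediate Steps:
$C{\left(g,M \right)} = \frac{M + g}{15 + g}$
$D = -13$ ($D = -14 - \frac{-13 - 1}{15 - 1} = -14 - \frac{1}{14} \left(-14\right) = -14 - -1 = -14 + 1 = -13$)
$D \left(-6\right) \left(-6\right) 2 - 22 = - 13 \left(-6\right) \left(-6\right) 2 - 22 = - 13 \cdot 36 \cdot 2 - 22 = \left(-13\right) 72 - 22 = -936 - 22 = -958$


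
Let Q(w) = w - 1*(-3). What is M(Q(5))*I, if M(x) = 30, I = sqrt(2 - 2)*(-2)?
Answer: 0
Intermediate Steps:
Q(w) = 3 + w (Q(w) = w + 3 = 3 + w)
I = 0 (I = sqrt(0)*(-2) = 0*(-2) = 0)
M(Q(5))*I = 30*0 = 0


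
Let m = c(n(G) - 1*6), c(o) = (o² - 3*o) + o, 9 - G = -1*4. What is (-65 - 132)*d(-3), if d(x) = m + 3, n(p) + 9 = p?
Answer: -2167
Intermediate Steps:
G = 13 (G = 9 - (-1)*4 = 9 - 1*(-4) = 9 + 4 = 13)
n(p) = -9 + p
c(o) = o² - 2*o
m = 8 (m = ((-9 + 13) - 1*6)*(-2 + ((-9 + 13) - 1*6)) = (4 - 6)*(-2 + (4 - 6)) = -2*(-2 - 2) = -2*(-4) = 8)
d(x) = 11 (d(x) = 8 + 3 = 11)
(-65 - 132)*d(-3) = (-65 - 132)*11 = -197*11 = -2167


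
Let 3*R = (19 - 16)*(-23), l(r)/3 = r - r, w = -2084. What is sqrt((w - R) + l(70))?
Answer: 3*I*sqrt(229) ≈ 45.398*I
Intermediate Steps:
l(r) = 0 (l(r) = 3*(r - r) = 3*0 = 0)
R = -23 (R = ((19 - 16)*(-23))/3 = (3*(-23))/3 = (1/3)*(-69) = -23)
sqrt((w - R) + l(70)) = sqrt((-2084 - 1*(-23)) + 0) = sqrt((-2084 + 23) + 0) = sqrt(-2061 + 0) = sqrt(-2061) = 3*I*sqrt(229)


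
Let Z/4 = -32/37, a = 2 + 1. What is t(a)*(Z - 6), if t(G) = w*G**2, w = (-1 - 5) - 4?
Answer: 31500/37 ≈ 851.35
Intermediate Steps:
a = 3
w = -10 (w = -6 - 4 = -10)
t(G) = -10*G**2
Z = -128/37 (Z = 4*(-32/37) = -128/37 ≈ -3.4595)
t(a)*(Z - 6) = (-10*3**2)*(-128/37 - 6) = -10*9*(-350/37) = -90*(-350/37) = 31500/37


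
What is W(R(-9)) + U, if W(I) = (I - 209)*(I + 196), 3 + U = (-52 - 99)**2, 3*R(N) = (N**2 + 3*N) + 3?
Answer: -18052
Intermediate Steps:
R(N) = 1 + N + N**2/3 (R(N) = ((N**2 + 3*N) + 3)/3 = (3 + N**2 + 3*N)/3 = 1 + N + N**2/3)
U = 22798 (U = -3 + (-52 - 99)**2 = -3 + (-151)**2 = -3 + 22801 = 22798)
W(I) = (-209 + I)*(196 + I)
W(R(-9)) + U = (-40964 + (1 - 9 + (1/3)*(-9)**2)**2 - 13*(1 - 9 + (1/3)*(-9)**2)) + 22798 = (-40964 + (1 - 9 + (1/3)*81)**2 - 13*(1 - 9 + (1/3)*81)) + 22798 = (-40964 + (1 - 9 + 27)**2 - 13*(1 - 9 + 27)) + 22798 = (-40964 + 19**2 - 13*19) + 22798 = (-40964 + 361 - 247) + 22798 = -40850 + 22798 = -18052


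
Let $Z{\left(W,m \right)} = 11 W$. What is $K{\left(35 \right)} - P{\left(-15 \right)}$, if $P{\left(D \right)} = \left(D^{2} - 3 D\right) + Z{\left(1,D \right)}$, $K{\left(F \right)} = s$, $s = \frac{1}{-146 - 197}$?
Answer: $- \frac{96384}{343} \approx -281.0$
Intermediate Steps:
$s = - \frac{1}{343}$ ($s = \frac{1}{-343} = - \frac{1}{343} \approx -0.0029155$)
$K{\left(F \right)} = - \frac{1}{343}$
$P{\left(D \right)} = 11 + D^{2} - 3 D$ ($P{\left(D \right)} = \left(D^{2} - 3 D\right) + 11 \cdot 1 = \left(D^{2} - 3 D\right) + 11 = 11 + D^{2} - 3 D$)
$K{\left(35 \right)} - P{\left(-15 \right)} = - \frac{1}{343} - \left(11 + \left(-15\right)^{2} - -45\right) = - \frac{1}{343} - \left(11 + 225 + 45\right) = - \frac{1}{343} - 281 = - \frac{96384}{343}$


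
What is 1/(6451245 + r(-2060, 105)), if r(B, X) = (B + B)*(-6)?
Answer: 1/6475965 ≈ 1.5442e-7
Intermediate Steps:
r(B, X) = -12*B (r(B, X) = (2*B)*(-6) = -12*B)
1/(6451245 + r(-2060, 105)) = 1/(6451245 - 12*(-2060)) = 1/(6451245 + 24720) = 1/6475965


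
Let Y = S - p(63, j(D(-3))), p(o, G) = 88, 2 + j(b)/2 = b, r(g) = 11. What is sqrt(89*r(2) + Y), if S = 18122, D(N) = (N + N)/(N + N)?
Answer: sqrt(19013) ≈ 137.89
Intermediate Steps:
D(N) = 1 (D(N) = (2*N)/((2*N)) = (2*N)*(1/(2*N)) = 1)
j(b) = -4 + 2*b
Y = 18034 (Y = 18122 - 1*88 = 18122 - 88 = 18034)
sqrt(89*r(2) + Y) = sqrt(89*11 + 18034) = sqrt(979 + 18034) = sqrt(19013)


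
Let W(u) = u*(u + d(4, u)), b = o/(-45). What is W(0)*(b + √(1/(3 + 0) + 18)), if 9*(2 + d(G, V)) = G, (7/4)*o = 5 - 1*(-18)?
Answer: 0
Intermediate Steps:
o = 92/7 (o = 4*(5 - 1*(-18))/7 = 4*(5 + 18)/7 = (4/7)*23 = 92/7 ≈ 13.143)
d(G, V) = -2 + G/9
b = -92/315 (b = (92/7)/(-45) = (92/7)*(-1/45) = -92/315 ≈ -0.29206)
W(u) = u*(-14/9 + u) (W(u) = u*(u + (-2 + (⅑)*4)) = u*(u + (-2 + 4/9)) = u*(u - 14/9) = u*(-14/9 + u))
W(0)*(b + √(1/(3 + 0) + 18)) = ((⅑)*0*(-14 + 9*0))*(-92/315 + √(1/(3 + 0) + 18)) = ((⅑)*0*(-14 + 0))*(-92/315 + √(1/3 + 18)) = ((⅑)*0*(-14))*(-92/315 + √(⅓ + 18)) = 0*(-92/315 + √(55/3)) = 0*(-92/315 + √165/3) = 0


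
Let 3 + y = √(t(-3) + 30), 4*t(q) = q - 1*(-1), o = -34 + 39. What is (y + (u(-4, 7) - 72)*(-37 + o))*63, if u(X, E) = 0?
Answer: 144963 + 63*√118/2 ≈ 1.4531e+5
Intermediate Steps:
o = 5
t(q) = ¼ + q/4 (t(q) = (q - 1*(-1))/4 = (q + 1)/4 = (1 + q)/4 = ¼ + q/4)
y = -3 + √118/2 (y = -3 + √((¼ + (¼)*(-3)) + 30) = -3 + √((¼ - ¾) + 30) = -3 + √(-½ + 30) = -3 + √(59/2) = -3 + √118/2 ≈ 2.4314)
(y + (u(-4, 7) - 72)*(-37 + o))*63 = ((-3 + √118/2) + (0 - 72)*(-37 + 5))*63 = ((-3 + √118/2) - 72*(-32))*63 = ((-3 + √118/2) + 2304)*63 = (2301 + √118/2)*63 = 144963 + 63*√118/2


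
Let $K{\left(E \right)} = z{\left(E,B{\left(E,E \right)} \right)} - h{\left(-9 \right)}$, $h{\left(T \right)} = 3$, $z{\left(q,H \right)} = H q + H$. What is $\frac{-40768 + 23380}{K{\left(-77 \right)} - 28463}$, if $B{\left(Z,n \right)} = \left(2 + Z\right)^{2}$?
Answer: $\frac{1242}{32569} \approx 0.038134$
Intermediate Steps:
$z{\left(q,H \right)} = H + H q$
$K{\left(E \right)} = -3 + \left(2 + E\right)^{2} \left(1 + E\right)$ ($K{\left(E \right)} = \left(2 + E\right)^{2} \left(1 + E\right) - 3 = -3 + \left(2 + E\right)^{2} \left(1 + E\right)$)
$\frac{-40768 + 23380}{K{\left(-77 \right)} - 28463} = \frac{-40768 + 23380}{\left(-3 + \left(2 - 77\right)^{2} \left(1 - 77\right)\right) - 28463} = - \frac{17388}{\left(-3 + \left(-75\right)^{2} \left(-76\right)\right) - 28463} = - \frac{17388}{\left(-3 + 5625 \left(-76\right)\right) - 28463} = - \frac{17388}{\left(-3 - 427500\right) - 28463} = - \frac{17388}{-427503 - 28463} = - \frac{17388}{-455966} = \left(-17388\right) \left(- \frac{1}{455966}\right) = \frac{1242}{32569}$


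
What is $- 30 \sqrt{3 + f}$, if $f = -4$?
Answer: $- 30 i \approx - 30.0 i$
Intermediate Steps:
$- 30 \sqrt{3 + f} = - 30 \sqrt{3 - 4} = - 30 \sqrt{-1} = - 30 i$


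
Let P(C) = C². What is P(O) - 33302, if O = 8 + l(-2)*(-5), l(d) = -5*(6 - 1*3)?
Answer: -26413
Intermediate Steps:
l(d) = -15 (l(d) = -5*(6 - 3) = -5*3 = -15)
O = 83 (O = 8 - 15*(-5) = 8 + 75 = 83)
P(O) - 33302 = 83² - 33302 = 6889 - 33302 = -26413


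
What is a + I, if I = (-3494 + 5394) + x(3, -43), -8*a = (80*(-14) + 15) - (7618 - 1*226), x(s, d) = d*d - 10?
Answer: 38409/8 ≈ 4801.1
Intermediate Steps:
x(s, d) = -10 + d² (x(s, d) = d² - 10 = -10 + d²)
a = 8497/8 (a = -((80*(-14) + 15) - (7618 - 1*226))/8 = -((-1120 + 15) - (7618 - 226))/8 = -(-1105 - 1*7392)/8 = -(-1105 - 7392)/8 = -⅛*(-8497) = 8497/8 ≈ 1062.1)
I = 3739 (I = (-3494 + 5394) + (-10 + (-43)²) = 1900 + (-10 + 1849) = 1900 + 1839 = 3739)
a + I = 8497/8 + 3739 = 38409/8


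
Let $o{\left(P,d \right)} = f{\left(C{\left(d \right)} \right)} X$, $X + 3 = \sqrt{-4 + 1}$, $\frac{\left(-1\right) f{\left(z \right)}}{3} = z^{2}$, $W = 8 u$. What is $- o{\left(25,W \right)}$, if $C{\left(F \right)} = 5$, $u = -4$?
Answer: $-225 + 75 i \sqrt{3} \approx -225.0 + 129.9 i$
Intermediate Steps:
$W = -32$ ($W = 8 \left(-4\right) = -32$)
$f{\left(z \right)} = - 3 z^{2}$
$X = -3 + i \sqrt{3}$ ($X = -3 + \sqrt{-4 + 1} = -3 + \sqrt{-3} = -3 + i \sqrt{3} \approx -3.0 + 1.732 i$)
$o{\left(P,d \right)} = 225 - 75 i \sqrt{3}$ ($o{\left(P,d \right)} = - 3 \cdot 5^{2} \left(-3 + i \sqrt{3}\right) = \left(-3\right) 25 \left(-3 + i \sqrt{3}\right) = - 75 \left(-3 + i \sqrt{3}\right) = 225 - 75 i \sqrt{3}$)
$- o{\left(25,W \right)} = - (225 - 75 i \sqrt{3}) = -225 + 75 i \sqrt{3}$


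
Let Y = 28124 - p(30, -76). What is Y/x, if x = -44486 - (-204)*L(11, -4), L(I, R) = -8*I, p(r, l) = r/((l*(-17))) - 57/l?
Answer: -36335209/80669896 ≈ -0.45042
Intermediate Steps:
p(r, l) = -57/l - r/(17*l) (p(r, l) = r/((-17*l)) - 57/l = r*(-1/(17*l)) - 57/l = -r/(17*l) - 57/l = -57/l - r/(17*l))
Y = 36335209/1292 (Y = 28124 - (-969 - 1*30)/(17*(-76)) = 28124 - (-1)*(-969 - 30)/(17*76) = 28124 - (-1)*(-999)/(17*76) = 28124 - 1*999/1292 = 28124 - 999/1292 = 36335209/1292 ≈ 28123.)
x = -62438 (x = -44486 - (-204)*(-8*11) = -44486 - (-204)*(-88) = -44486 - 1*17952 = -44486 - 17952 = -62438)
Y/x = (36335209/1292)/(-62438) = (36335209/1292)*(-1/62438) = -36335209/80669896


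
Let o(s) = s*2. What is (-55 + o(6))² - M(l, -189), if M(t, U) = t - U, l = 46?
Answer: 1614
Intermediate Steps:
o(s) = 2*s
(-55 + o(6))² - M(l, -189) = (-55 + 2*6)² - (46 - 1*(-189)) = (-55 + 12)² - (46 + 189) = (-43)² - 1*235 = 1849 - 235 = 1614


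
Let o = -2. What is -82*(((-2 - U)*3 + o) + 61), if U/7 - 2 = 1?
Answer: 820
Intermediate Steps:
U = 21 (U = 14 + 7*1 = 14 + 7 = 21)
-82*(((-2 - U)*3 + o) + 61) = -82*(((-2 - 1*21)*3 - 2) + 61) = -82*(((-2 - 21)*3 - 2) + 61) = -82*((-23*3 - 2) + 61) = -82*((-69 - 2) + 61) = -82*(-71 + 61) = -82*(-10) = 820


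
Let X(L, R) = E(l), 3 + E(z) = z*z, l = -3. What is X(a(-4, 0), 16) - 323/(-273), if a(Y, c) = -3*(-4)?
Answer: 1961/273 ≈ 7.1832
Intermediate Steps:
E(z) = -3 + z**2 (E(z) = -3 + z*z = -3 + z**2)
a(Y, c) = 12
X(L, R) = 6 (X(L, R) = -3 + (-3)**2 = -3 + 9 = 6)
X(a(-4, 0), 16) - 323/(-273) = 6 - 323/(-273) = 6 - 323*(-1)/273 = 6 - 1*(-323/273) = 6 + 323/273 = 1961/273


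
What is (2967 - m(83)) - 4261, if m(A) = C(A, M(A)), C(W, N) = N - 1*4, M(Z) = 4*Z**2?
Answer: -28846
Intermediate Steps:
C(W, N) = -4 + N (C(W, N) = N - 4 = -4 + N)
m(A) = -4 + 4*A**2
(2967 - m(83)) - 4261 = (2967 - (-4 + 4*83**2)) - 4261 = (2967 - (-4 + 4*6889)) - 4261 = (2967 - (-4 + 27556)) - 4261 = (2967 - 1*27552) - 4261 = (2967 - 27552) - 4261 = -24585 - 4261 = -28846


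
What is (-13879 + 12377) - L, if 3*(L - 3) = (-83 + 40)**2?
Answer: -6364/3 ≈ -2121.3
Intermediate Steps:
L = 1858/3 (L = 3 + (-83 + 40)**2/3 = 3 + (1/3)*(-43)**2 = 3 + (1/3)*1849 = 3 + 1849/3 = 1858/3 ≈ 619.33)
(-13879 + 12377) - L = (-13879 + 12377) - 1*1858/3 = -1502 - 1858/3 = -6364/3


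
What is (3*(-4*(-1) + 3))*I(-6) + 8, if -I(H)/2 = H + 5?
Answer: 50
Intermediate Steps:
I(H) = -10 - 2*H (I(H) = -2*(H + 5) = -2*(5 + H) = -10 - 2*H)
(3*(-4*(-1) + 3))*I(-6) + 8 = (3*(-4*(-1) + 3))*(-10 - 2*(-6)) + 8 = (3*(4 + 3))*(-10 + 12) + 8 = (3*7)*2 + 8 = 21*2 + 8 = 42 + 8 = 50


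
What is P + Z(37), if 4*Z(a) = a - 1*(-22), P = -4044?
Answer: -16117/4 ≈ -4029.3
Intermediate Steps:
Z(a) = 11/2 + a/4 (Z(a) = (a - 1*(-22))/4 = (a + 22)/4 = (22 + a)/4 = 11/2 + a/4)
P + Z(37) = -4044 + (11/2 + (1/4)*37) = -4044 + (11/2 + 37/4) = -4044 + 59/4 = -16117/4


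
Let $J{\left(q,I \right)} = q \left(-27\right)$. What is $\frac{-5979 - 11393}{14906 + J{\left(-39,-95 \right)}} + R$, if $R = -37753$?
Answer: $- \frac{602517499}{15959} \approx -37754.0$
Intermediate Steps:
$J{\left(q,I \right)} = - 27 q$
$\frac{-5979 - 11393}{14906 + J{\left(-39,-95 \right)}} + R = \frac{-5979 - 11393}{14906 - -1053} - 37753 = - \frac{17372}{14906 + 1053} - 37753 = - \frac{17372}{15959} - 37753 = - \frac{602517499}{15959}$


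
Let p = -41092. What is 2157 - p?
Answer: 43249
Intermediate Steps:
2157 - p = 2157 - 1*(-41092) = 2157 + 41092 = 43249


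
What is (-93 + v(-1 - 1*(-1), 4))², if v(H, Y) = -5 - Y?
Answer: 10404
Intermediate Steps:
(-93 + v(-1 - 1*(-1), 4))² = (-93 + (-5 - 1*4))² = (-93 + (-5 - 4))² = (-93 - 9)² = (-102)² = 10404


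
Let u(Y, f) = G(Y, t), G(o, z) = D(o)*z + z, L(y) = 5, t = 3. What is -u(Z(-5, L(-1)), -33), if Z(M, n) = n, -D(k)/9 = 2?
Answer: 51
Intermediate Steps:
D(k) = -18 (D(k) = -9*2 = -18)
G(o, z) = -17*z (G(o, z) = -18*z + z = -17*z)
u(Y, f) = -51 (u(Y, f) = -17*3 = -51)
-u(Z(-5, L(-1)), -33) = -1*(-51) = 51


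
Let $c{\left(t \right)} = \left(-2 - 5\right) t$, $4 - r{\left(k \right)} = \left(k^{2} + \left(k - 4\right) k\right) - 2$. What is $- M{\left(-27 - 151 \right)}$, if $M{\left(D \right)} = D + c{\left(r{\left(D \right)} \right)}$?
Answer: $-448340$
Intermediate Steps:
$r{\left(k \right)} = 6 - k^{2} - k \left(-4 + k\right)$ ($r{\left(k \right)} = 4 - \left(\left(k^{2} + \left(k - 4\right) k\right) - 2\right) = 4 - \left(\left(k^{2} + \left(-4 + k\right) k\right) - 2\right) = 4 - \left(\left(k^{2} + k \left(-4 + k\right)\right) - 2\right) = 4 - \left(-2 + k^{2} + k \left(-4 + k\right)\right) = 6 - k^{2} - k \left(-4 + k\right)$)
$c{\left(t \right)} = - 7 t$
$M{\left(D \right)} = -42 - 27 D + 14 D^{2}$ ($M{\left(D \right)} = D - 7 \left(6 - 2 D^{2} + 4 D\right) = D - \left(42 - 14 D^{2} + 28 D\right) = -42 - 27 D + 14 D^{2}$)
$- M{\left(-27 - 151 \right)} = - (-42 - 27 \left(-27 - 151\right) + 14 \left(-27 - 151\right)^{2}) = - (-42 - -4806 + 14 \left(-178\right)^{2}) = - (-42 + 4806 + 14 \cdot 31684) = - (-42 + 4806 + 443576) = \left(-1\right) 448340 = -448340$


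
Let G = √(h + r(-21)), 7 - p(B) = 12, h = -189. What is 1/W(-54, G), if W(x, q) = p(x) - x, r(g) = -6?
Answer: 1/49 ≈ 0.020408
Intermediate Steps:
p(B) = -5 (p(B) = 7 - 1*12 = 7 - 12 = -5)
G = I*√195 (G = √(-189 - 6) = √(-195) = I*√195 ≈ 13.964*I)
W(x, q) = -5 - x
1/W(-54, G) = 1/(-5 - 1*(-54)) = 1/(-5 + 54) = 1/49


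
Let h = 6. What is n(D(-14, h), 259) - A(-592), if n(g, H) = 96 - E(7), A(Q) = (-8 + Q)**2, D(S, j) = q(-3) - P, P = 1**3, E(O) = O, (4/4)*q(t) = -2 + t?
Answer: -359911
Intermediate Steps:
q(t) = -2 + t
P = 1
D(S, j) = -6 (D(S, j) = (-2 - 3) - 1*1 = -5 - 1 = -6)
n(g, H) = 89 (n(g, H) = 96 - 1*7 = 96 - 7 = 89)
n(D(-14, h), 259) - A(-592) = 89 - (-8 - 592)**2 = 89 - 1*(-600)**2 = 89 - 1*360000 = 89 - 360000 = -359911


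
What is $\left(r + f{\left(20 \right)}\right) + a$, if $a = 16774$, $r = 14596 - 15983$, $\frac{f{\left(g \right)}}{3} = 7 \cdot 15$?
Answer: $15702$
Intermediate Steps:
$f{\left(g \right)} = 315$ ($f{\left(g \right)} = 3 \cdot 7 \cdot 15 = 3 \cdot 105 = 315$)
$r = -1387$ ($r = 14596 - 15983 = -1387$)
$\left(r + f{\left(20 \right)}\right) + a = \left(-1387 + 315\right) + 16774 = -1072 + 16774 = 15702$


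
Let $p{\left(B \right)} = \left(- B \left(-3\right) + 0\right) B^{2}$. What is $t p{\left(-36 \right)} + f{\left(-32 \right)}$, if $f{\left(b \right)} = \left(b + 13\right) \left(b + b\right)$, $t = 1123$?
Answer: $-157182848$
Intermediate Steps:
$f{\left(b \right)} = 2 b \left(13 + b\right)$ ($f{\left(b \right)} = \left(13 + b\right) 2 b = 2 b \left(13 + b\right)$)
$p{\left(B \right)} = 3 B^{3}$ ($p{\left(B \right)} = \left(3 B + 0\right) B^{2} = 3 B B^{2} = 3 B^{3}$)
$t p{\left(-36 \right)} + f{\left(-32 \right)} = 1123 \cdot 3 \left(-36\right)^{3} + 2 \left(-32\right) \left(13 - 32\right) = 1123 \cdot 3 \left(-46656\right) + 2 \left(-32\right) \left(-19\right) = 1123 \left(-139968\right) + 1216 = -157184064 + 1216 = -157182848$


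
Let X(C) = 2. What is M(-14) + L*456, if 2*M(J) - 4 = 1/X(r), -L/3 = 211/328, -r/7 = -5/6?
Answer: -143955/164 ≈ -877.77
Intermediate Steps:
r = 35/6 (r = -(-35)/6 = -7*(-⅚) = 35/6 ≈ 5.8333)
L = -633/328 ≈ -1.9299
M(J) = 9/4 (M(J) = 2 + (½)/2 = 2 + (½)*(½) = 2 + ¼ = 9/4)
M(-14) + L*456 = 9/4 - 633/328*456 = 9/4 - 36081/41 = -143955/164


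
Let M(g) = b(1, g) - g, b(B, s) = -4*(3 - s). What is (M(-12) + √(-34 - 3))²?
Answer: (48 - I*√37)² ≈ 2267.0 - 583.95*I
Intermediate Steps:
b(B, s) = -12 + 4*s
M(g) = -12 + 3*g (M(g) = (-12 + 4*g) - g = -12 + 3*g)
(M(-12) + √(-34 - 3))² = ((-12 + 3*(-12)) + √(-34 - 3))² = ((-12 - 36) + √(-37))² = (-48 + I*√37)²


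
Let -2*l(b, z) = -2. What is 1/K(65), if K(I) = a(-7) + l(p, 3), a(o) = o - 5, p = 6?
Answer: -1/11 ≈ -0.090909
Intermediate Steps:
a(o) = -5 + o
l(b, z) = 1 (l(b, z) = -½*(-2) = 1)
K(I) = -11 (K(I) = (-5 - 7) + 1 = -12 + 1 = -11)
1/K(65) = 1/(-11) = -1/11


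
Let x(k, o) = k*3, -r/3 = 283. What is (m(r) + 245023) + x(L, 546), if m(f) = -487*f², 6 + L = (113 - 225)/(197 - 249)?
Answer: -4560205982/13 ≈ -3.5079e+8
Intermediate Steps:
r = -849 (r = -3*283 = -849)
L = -50/13 (L = -6 + (113 - 225)/(197 - 249) = -6 - 112/(-52) = -6 - 112*(-1/52) = -6 + 28/13 = -50/13 ≈ -3.8462)
x(k, o) = 3*k
(m(r) + 245023) + x(L, 546) = (-487*(-849)² + 245023) + 3*(-50/13) = (-487*720801 + 245023) - 150/13 = (-351030087 + 245023) - 150/13 = -350785064 - 150/13 = -4560205982/13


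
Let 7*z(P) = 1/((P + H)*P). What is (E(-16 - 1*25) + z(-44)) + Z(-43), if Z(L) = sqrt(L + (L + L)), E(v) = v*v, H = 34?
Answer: 5177481/3080 + I*sqrt(129) ≈ 1681.0 + 11.358*I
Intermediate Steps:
E(v) = v**2
z(P) = 1/(7*P*(34 + P)) (z(P) = (1/((P + 34)*P))/7 = (1/((34 + P)*P))/7 = (1/(P*(34 + P)))/7 = 1/(7*P*(34 + P)))
Z(L) = sqrt(3)*sqrt(L) (Z(L) = sqrt(L + 2*L) = sqrt(3*L) = sqrt(3)*sqrt(L))
(E(-16 - 1*25) + z(-44)) + Z(-43) = ((-16 - 1*25)**2 + (1/7)/(-44*(34 - 44))) + sqrt(3)*sqrt(-43) = ((-16 - 25)**2 + (1/7)*(-1/44)/(-10)) + sqrt(3)*(I*sqrt(43)) = ((-41)**2 + (1/7)*(-1/44)*(-1/10)) + I*sqrt(129) = (1681 + 1/3080) + I*sqrt(129) = 5177481/3080 + I*sqrt(129)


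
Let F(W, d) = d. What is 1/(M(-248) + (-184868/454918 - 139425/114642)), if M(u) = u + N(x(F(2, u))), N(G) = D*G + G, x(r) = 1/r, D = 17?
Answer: -48991939092/12233048820805 ≈ -0.0040049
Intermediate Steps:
N(G) = 18*G (N(G) = 17*G + G = 18*G)
M(u) = u + 18/u
1/(M(-248) + (-184868/454918 - 139425/114642)) = 1/((-248 + 18/(-248)) + (-184868/454918 - 139425/114642)) = 1/((-248 + 18*(-1/248)) + (-184868*1/454918 - 139425*1/114642)) = 1/((-248 - 9/124) + (-92434/227459 - 4225/3474)) = 1/(-30761/124 - 1282129991/790192566) = 1/(-12233048820805/48991939092) = -48991939092/12233048820805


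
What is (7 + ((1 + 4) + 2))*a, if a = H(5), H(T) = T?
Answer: 70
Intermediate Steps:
a = 5
(7 + ((1 + 4) + 2))*a = (7 + ((1 + 4) + 2))*5 = (7 + (5 + 2))*5 = (7 + 7)*5 = 14*5 = 70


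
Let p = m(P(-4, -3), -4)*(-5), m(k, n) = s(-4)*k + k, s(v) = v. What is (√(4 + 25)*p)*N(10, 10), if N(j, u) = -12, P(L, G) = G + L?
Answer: 1260*√29 ≈ 6785.3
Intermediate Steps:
m(k, n) = -3*k (m(k, n) = -4*k + k = -3*k)
p = -105 (p = -3*(-3 - 4)*(-5) = -3*(-7)*(-5) = 21*(-5) = -105)
(√(4 + 25)*p)*N(10, 10) = (√(4 + 25)*(-105))*(-12) = (√29*(-105))*(-12) = -105*√29*(-12) = 1260*√29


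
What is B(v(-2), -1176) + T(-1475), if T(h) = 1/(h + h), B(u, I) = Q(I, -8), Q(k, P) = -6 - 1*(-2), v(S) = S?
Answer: -11801/2950 ≈ -4.0003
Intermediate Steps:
Q(k, P) = -4 (Q(k, P) = -6 + 2 = -4)
B(u, I) = -4
T(h) = 1/(2*h)
B(v(-2), -1176) + T(-1475) = -4 + (1/2)/(-1475) = -4 + (1/2)*(-1/1475) = -4 - 1/2950 = -11801/2950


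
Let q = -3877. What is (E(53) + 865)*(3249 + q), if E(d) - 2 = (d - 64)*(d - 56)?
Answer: -565200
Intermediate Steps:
E(d) = 2 + (-64 + d)*(-56 + d) (E(d) = 2 + (d - 64)*(d - 56) = 2 + (-64 + d)*(-56 + d))
(E(53) + 865)*(3249 + q) = ((3586 + 53**2 - 120*53) + 865)*(3249 - 3877) = ((3586 + 2809 - 6360) + 865)*(-628) = (35 + 865)*(-628) = 900*(-628) = -565200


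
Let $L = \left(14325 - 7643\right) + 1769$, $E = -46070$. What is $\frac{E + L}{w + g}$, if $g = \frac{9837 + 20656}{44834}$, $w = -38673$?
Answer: $\frac{1686610246}{1733834789} \approx 0.97276$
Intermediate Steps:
$L = 8451$ ($L = 6682 + 1769 = 8451$)
$g = \frac{30493}{44834}$ ($g = 30493 \cdot \frac{1}{44834} = \frac{30493}{44834} \approx 0.68013$)
$\frac{E + L}{w + g} = \frac{-46070 + 8451}{-38673 + \frac{30493}{44834}} = - \frac{37619}{- \frac{1733834789}{44834}} = \left(-37619\right) \left(- \frac{44834}{1733834789}\right) = \frac{1686610246}{1733834789}$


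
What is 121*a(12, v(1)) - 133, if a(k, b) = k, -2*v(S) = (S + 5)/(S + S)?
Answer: 1319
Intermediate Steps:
v(S) = -(5 + S)/(4*S) (v(S) = -(S + 5)/(2*(S + S)) = -(5 + S)/(2*(2*S)) = -(5 + S)*1/(2*S)/2 = -(5 + S)/(4*S))
121*a(12, v(1)) - 133 = 121*12 - 133 = 1452 - 133 = 1319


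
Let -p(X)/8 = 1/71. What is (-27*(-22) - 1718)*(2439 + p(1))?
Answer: -194632964/71 ≈ -2.7413e+6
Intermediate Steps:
p(X) = -8/71
(-27*(-22) - 1718)*(2439 + p(1)) = (-27*(-22) - 1718)*(2439 - 8/71) = (594 - 1718)*(173161/71) = -1124*173161/71 = -194632964/71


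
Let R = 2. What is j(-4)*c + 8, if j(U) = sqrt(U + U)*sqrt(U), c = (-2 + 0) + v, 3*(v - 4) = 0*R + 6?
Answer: 8 - 16*sqrt(2) ≈ -14.627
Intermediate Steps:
v = 6 (v = 4 + (0*2 + 6)/3 = 4 + (0 + 6)/3 = 4 + (1/3)*6 = 4 + 2 = 6)
c = 4 (c = (-2 + 0) + 6 = -2 + 6 = 4)
j(U) = U*sqrt(2) (j(U) = sqrt(2*U)*sqrt(U) = (sqrt(2)*sqrt(U))*sqrt(U) = U*sqrt(2))
j(-4)*c + 8 = -4*sqrt(2)*4 + 8 = -16*sqrt(2) + 8 = 8 - 16*sqrt(2)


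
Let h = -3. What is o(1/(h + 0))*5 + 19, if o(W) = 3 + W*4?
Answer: 82/3 ≈ 27.333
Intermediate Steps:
o(W) = 3 + 4*W
o(1/(h + 0))*5 + 19 = (3 + 4/(-3 + 0))*5 + 19 = (3 + 4/(-3))*5 + 19 = (3 + 4*(-⅓))*5 + 19 = (3 - 4/3)*5 + 19 = (5/3)*5 + 19 = 25/3 + 19 = 82/3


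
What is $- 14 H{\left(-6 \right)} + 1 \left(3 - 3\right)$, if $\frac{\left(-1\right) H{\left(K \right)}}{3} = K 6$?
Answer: $-1512$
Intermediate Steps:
$H{\left(K \right)} = - 18 K$ ($H{\left(K \right)} = - 3 K 6 = - 3 \cdot 6 K = - 18 K$)
$- 14 H{\left(-6 \right)} + 1 \left(3 - 3\right) = - 14 \left(\left(-18\right) \left(-6\right)\right) + 1 \left(3 - 3\right) = \left(-14\right) 108 + 1 \cdot 0 = -1512 + 0 = -1512$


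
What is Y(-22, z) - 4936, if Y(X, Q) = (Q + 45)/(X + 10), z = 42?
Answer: -19773/4 ≈ -4943.3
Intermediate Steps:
Y(X, Q) = (45 + Q)/(10 + X)
Y(-22, z) - 4936 = (45 + 42)/(10 - 22) - 4936 = 87/(-12) - 4936 = -1/12*87 - 4936 = -29/4 - 4936 = -19773/4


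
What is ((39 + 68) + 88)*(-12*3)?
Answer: -7020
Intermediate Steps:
((39 + 68) + 88)*(-12*3) = (107 + 88)*(-36) = 195*(-36) = -7020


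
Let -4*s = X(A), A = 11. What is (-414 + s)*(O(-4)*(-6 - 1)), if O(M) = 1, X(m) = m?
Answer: 11669/4 ≈ 2917.3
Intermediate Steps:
s = -11/4 (s = -¼*11 = -11/4 ≈ -2.7500)
(-414 + s)*(O(-4)*(-6 - 1)) = (-414 - 11/4)*(1*(-6 - 1)) = -1667*(-7)/4 = -1667/4*(-7) = 11669/4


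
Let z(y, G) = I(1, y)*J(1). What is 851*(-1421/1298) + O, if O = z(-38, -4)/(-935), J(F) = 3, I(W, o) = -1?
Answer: -102787681/110330 ≈ -931.64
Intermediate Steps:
z(y, G) = -3 (z(y, G) = -1*3 = -3)
O = 3/935 (O = -3/(-935) = -3*(-1/935) = 3/935 ≈ 0.0032086)
851*(-1421/1298) + O = 851*(-1421/1298) + 3/935 = -1209271/1298 + 3/935 = -102787681/110330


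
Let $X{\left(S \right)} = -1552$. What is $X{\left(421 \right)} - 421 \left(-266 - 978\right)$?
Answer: $522172$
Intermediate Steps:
$X{\left(421 \right)} - 421 \left(-266 - 978\right) = -1552 - 421 \left(-266 - 978\right) = -1552 - -523724 = -1552 + 523724 = 522172$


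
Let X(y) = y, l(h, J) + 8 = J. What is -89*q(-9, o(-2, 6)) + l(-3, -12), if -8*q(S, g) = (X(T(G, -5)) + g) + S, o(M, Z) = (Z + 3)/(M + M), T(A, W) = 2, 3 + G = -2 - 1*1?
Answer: -3933/32 ≈ -122.91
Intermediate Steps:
G = -6 (G = -3 + (-2 - 1*1) = -3 + (-2 - 1) = -3 - 3 = -6)
l(h, J) = -8 + J
o(M, Z) = (3 + Z)/(2*M) (o(M, Z) = (3 + Z)/((2*M)) = (3 + Z)*(1/(2*M)) = (3 + Z)/(2*M))
q(S, g) = -1/4 - S/8 - g/8 (q(S, g) = -((2 + g) + S)/8 = -(2 + S + g)/8 = -1/4 - S/8 - g/8)
-89*q(-9, o(-2, 6)) + l(-3, -12) = -89*(-1/4 - 1/8*(-9) - (3 + 6)/(16*(-2))) + (-8 - 12) = -89*(-1/4 + 9/8 - (-1)*9/(16*2)) - 20 = -89*(-1/4 + 9/8 - 1/8*(-9/4)) - 20 = -89*(-1/4 + 9/8 + 9/32) - 20 = -89*37/32 - 20 = -3293/32 - 20 = -3933/32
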